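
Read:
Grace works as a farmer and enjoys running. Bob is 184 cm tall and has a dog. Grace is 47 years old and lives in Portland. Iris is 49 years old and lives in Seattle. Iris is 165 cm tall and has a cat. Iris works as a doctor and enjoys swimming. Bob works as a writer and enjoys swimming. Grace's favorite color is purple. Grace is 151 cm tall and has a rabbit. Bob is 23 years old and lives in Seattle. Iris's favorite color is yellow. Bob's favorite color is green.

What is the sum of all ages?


23+49+47 = 119

119


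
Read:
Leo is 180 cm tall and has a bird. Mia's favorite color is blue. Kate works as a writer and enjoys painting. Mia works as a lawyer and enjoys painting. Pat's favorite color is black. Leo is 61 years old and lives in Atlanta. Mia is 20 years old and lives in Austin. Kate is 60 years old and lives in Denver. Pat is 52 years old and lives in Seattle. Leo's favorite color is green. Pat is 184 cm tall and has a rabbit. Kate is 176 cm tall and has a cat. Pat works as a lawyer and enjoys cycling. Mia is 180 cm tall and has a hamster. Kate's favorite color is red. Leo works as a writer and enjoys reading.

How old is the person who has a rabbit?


Person with rabbit is Pat, age 52

52


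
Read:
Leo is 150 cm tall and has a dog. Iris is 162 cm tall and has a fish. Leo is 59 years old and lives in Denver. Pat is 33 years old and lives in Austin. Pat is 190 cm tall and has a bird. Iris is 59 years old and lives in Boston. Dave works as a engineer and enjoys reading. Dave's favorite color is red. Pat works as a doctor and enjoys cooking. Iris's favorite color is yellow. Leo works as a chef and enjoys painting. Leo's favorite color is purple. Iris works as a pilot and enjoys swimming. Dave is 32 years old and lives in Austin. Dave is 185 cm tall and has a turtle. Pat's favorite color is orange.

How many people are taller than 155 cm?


Taller than 155: 3

3


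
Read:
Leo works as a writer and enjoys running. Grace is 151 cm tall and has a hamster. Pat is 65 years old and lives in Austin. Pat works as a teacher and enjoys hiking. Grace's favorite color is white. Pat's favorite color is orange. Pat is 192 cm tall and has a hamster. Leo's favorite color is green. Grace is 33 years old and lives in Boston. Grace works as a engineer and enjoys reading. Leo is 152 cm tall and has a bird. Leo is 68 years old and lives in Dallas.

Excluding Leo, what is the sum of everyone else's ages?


Sum (excluding Leo): 98

98


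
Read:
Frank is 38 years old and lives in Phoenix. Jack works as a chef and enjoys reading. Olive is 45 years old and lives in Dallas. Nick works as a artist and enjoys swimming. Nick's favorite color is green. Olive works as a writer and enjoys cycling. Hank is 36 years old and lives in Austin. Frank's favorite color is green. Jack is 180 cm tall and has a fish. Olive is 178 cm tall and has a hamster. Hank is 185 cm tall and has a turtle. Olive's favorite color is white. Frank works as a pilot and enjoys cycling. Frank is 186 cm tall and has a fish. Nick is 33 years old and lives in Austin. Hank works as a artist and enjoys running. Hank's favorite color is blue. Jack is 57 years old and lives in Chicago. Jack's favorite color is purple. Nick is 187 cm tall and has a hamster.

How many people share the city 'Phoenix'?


Count: 1

1


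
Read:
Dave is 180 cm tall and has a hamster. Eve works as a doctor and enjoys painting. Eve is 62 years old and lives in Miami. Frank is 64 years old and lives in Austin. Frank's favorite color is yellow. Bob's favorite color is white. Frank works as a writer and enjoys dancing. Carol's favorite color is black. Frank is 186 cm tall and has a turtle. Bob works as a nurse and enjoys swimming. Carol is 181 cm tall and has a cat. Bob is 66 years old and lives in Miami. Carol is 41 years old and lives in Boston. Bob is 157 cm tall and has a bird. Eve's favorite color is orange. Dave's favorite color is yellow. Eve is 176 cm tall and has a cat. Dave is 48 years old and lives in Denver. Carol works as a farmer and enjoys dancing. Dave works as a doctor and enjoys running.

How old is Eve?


Eve is 62 years old

62


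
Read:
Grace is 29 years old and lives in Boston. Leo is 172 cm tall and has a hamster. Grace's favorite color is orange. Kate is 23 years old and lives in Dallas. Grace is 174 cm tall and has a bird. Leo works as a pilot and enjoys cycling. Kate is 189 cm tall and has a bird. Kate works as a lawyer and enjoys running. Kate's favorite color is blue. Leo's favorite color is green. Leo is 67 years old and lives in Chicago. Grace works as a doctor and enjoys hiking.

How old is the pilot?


The pilot is Leo, age 67

67


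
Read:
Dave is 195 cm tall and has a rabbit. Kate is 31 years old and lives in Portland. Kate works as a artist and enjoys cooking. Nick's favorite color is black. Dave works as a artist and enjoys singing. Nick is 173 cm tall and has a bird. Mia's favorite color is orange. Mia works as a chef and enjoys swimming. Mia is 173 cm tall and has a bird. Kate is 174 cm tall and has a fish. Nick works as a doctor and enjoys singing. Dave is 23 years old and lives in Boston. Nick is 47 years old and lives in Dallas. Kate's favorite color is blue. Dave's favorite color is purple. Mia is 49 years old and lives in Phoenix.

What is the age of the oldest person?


Oldest: Mia at 49

49


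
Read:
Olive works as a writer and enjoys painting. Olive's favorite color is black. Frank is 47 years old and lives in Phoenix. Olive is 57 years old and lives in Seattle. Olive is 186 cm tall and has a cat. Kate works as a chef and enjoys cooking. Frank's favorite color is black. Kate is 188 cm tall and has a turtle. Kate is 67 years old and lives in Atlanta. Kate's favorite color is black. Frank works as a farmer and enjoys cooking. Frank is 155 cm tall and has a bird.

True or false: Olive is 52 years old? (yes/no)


Olive is actually 57. no

no


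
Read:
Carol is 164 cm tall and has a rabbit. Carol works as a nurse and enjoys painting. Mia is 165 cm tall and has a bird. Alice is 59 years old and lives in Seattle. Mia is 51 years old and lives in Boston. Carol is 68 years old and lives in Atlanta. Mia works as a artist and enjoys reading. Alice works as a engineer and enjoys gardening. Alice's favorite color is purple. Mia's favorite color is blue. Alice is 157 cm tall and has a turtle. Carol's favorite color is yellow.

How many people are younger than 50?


Filter: 0

0


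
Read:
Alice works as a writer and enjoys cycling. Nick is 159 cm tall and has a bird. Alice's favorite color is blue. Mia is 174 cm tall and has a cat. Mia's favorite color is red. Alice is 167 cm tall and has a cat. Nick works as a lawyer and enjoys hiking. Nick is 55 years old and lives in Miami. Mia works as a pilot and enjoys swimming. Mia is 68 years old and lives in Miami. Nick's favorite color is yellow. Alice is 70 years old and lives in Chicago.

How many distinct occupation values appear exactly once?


Unique occupation values: 3

3


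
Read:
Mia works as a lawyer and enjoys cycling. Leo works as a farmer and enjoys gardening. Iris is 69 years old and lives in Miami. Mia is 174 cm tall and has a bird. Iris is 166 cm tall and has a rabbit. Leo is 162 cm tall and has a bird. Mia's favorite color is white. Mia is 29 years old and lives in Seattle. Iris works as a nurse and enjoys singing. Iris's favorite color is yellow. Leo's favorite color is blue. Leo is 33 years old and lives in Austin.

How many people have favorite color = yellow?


Count: 1

1


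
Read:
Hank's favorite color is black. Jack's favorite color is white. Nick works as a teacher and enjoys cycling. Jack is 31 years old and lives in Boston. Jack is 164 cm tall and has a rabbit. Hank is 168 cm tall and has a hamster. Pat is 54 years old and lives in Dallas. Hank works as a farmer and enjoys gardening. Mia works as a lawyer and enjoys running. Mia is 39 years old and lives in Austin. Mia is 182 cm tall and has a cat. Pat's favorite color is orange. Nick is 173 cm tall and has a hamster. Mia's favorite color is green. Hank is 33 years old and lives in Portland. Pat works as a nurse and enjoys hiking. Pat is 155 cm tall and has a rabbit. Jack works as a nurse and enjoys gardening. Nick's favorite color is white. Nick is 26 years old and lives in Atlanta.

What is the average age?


Sum=183, n=5, avg=36.6

36.6


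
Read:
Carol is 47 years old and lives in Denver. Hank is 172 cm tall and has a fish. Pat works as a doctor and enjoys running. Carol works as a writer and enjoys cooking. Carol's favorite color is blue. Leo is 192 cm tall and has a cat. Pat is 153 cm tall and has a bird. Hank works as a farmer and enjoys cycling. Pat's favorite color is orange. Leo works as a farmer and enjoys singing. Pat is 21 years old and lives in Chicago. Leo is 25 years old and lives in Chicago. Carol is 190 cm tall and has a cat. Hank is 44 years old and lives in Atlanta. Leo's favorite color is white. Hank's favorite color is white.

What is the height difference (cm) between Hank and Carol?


|172 - 190| = 18

18


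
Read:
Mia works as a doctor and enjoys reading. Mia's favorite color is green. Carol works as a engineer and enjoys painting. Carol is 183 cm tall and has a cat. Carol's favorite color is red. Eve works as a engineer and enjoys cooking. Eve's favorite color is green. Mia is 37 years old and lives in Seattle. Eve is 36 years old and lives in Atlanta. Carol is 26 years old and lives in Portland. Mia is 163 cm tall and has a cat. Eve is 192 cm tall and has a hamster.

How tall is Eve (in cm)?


Eve is 192 cm tall

192


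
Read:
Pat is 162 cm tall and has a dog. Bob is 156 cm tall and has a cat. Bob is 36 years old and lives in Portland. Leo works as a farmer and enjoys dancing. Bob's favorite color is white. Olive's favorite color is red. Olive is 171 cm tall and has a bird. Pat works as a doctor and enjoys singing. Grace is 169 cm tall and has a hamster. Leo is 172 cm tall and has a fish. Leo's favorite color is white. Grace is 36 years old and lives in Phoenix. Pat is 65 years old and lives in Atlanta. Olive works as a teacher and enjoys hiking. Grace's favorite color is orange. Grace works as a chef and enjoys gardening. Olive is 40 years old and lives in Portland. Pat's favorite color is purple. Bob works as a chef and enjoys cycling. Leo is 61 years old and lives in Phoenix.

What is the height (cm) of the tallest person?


Tallest: Leo at 172 cm

172


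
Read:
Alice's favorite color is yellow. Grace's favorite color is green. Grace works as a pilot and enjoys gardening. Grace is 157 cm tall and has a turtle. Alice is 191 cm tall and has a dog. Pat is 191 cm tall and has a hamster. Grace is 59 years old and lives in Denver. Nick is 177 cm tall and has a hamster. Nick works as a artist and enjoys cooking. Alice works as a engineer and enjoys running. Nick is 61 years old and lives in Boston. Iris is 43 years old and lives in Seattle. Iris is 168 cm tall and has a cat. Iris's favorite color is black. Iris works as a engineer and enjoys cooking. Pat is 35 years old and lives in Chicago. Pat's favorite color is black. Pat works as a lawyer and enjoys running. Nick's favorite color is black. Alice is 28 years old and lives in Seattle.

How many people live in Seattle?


Count in Seattle: 2

2


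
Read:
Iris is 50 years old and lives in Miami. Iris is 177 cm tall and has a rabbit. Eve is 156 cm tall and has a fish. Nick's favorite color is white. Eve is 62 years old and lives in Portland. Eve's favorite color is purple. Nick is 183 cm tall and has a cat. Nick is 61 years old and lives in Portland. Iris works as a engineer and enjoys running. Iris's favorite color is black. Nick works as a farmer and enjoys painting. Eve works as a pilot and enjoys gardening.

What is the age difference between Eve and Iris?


|62 - 50| = 12

12


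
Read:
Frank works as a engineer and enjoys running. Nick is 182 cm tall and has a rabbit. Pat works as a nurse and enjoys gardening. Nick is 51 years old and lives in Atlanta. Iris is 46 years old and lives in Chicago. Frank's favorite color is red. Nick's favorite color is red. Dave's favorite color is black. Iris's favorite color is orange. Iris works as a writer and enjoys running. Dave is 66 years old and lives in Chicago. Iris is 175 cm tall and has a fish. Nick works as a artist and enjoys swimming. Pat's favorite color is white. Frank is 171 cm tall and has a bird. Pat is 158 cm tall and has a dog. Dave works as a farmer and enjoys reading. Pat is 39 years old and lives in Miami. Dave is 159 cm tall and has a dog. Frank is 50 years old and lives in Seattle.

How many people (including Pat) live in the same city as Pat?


Pat lives in Miami. Count = 1

1


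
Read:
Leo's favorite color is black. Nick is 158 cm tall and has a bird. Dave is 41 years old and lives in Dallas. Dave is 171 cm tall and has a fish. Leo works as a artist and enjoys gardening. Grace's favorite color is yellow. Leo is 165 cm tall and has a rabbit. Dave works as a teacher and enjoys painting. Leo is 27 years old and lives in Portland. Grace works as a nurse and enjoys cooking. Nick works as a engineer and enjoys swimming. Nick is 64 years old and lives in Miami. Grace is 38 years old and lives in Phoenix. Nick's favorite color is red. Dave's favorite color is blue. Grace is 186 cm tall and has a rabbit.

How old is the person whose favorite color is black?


Person with favorite color=black is Leo, age 27

27


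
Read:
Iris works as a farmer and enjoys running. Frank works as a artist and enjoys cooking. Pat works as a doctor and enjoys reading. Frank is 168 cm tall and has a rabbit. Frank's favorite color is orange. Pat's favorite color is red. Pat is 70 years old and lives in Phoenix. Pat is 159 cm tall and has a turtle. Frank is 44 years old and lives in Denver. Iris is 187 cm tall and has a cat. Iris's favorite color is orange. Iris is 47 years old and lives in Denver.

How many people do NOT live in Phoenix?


Not in Phoenix: 2

2


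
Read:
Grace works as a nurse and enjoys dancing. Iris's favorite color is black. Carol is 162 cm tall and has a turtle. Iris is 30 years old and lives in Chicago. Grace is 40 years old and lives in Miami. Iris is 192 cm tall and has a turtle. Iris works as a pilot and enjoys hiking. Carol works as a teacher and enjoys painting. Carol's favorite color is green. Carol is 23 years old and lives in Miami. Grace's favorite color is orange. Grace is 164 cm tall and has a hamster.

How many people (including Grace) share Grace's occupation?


Grace is a nurse. Count = 1

1


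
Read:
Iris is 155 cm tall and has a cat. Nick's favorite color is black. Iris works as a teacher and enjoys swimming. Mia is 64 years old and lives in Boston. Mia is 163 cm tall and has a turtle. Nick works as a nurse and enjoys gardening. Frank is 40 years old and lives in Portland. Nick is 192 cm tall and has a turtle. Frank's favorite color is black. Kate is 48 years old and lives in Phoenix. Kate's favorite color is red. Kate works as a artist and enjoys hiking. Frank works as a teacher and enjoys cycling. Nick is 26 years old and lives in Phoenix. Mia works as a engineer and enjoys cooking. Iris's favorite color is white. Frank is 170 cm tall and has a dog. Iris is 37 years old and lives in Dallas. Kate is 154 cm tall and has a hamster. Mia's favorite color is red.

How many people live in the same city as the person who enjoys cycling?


Person with hobby cycling is Frank, city Portland. Count = 1

1


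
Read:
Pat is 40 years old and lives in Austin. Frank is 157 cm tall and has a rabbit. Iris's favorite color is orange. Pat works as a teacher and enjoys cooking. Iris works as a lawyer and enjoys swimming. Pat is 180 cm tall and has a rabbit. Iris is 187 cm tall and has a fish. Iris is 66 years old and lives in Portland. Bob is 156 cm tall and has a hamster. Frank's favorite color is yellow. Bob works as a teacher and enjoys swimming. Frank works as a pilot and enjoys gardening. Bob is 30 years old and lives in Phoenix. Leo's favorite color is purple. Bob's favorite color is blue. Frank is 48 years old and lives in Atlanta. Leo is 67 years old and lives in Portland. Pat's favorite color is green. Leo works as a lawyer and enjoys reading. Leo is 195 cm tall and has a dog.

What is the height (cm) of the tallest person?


Tallest: Leo at 195 cm

195


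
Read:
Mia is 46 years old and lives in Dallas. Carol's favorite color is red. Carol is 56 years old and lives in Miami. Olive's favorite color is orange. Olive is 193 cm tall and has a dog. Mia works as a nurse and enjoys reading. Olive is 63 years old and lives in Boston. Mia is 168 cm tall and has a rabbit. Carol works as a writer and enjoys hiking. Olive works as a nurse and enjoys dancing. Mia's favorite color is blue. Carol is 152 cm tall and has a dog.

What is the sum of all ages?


63+56+46 = 165

165


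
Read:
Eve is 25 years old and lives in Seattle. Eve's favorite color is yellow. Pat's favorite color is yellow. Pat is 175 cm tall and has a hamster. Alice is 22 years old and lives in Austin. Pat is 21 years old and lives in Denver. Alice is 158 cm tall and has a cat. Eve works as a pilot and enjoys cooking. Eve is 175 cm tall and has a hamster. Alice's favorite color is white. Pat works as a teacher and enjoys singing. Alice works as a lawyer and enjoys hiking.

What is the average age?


Sum=68, n=3, avg=22.67

22.67


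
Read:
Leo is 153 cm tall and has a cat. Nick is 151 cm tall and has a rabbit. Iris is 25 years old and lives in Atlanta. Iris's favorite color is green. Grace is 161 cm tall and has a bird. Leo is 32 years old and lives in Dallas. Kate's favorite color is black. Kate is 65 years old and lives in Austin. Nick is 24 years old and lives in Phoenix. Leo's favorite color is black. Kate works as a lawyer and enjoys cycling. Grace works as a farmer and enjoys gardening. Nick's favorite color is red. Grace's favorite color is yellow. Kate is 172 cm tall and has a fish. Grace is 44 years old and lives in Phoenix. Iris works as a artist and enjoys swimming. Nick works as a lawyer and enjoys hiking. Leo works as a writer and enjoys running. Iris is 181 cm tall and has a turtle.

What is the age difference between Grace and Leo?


|44 - 32| = 12

12


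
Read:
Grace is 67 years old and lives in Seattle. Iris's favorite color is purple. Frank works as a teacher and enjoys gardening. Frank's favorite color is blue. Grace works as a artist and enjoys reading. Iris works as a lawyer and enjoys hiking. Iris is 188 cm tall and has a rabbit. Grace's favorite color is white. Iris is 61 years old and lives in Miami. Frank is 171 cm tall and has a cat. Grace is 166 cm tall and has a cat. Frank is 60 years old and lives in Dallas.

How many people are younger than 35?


Filter: 0

0


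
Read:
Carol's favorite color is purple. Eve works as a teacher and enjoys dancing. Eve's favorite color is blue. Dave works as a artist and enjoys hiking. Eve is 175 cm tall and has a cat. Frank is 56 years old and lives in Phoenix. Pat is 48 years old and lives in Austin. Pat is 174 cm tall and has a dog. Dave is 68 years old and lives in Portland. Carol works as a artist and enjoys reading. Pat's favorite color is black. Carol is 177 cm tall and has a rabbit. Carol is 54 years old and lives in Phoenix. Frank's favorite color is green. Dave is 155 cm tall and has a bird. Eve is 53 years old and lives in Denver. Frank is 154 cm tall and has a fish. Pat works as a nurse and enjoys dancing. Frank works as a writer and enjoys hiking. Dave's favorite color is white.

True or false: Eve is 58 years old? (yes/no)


Eve is actually 53. no

no


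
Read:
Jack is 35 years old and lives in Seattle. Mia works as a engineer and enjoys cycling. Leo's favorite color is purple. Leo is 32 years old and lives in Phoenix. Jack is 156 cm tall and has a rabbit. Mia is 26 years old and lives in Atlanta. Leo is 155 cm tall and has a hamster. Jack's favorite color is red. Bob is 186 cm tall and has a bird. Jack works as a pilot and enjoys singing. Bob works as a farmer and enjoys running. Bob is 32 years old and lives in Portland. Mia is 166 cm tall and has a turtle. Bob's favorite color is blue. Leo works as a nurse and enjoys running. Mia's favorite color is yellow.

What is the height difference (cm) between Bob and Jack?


|186 - 156| = 30

30


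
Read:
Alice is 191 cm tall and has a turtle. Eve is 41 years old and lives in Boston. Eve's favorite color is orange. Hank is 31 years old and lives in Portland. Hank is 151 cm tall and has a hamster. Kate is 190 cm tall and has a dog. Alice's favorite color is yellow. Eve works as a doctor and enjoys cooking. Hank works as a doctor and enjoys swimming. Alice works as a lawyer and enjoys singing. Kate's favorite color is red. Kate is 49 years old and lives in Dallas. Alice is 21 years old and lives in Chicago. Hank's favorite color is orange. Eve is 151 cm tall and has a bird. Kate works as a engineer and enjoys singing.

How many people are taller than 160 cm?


Taller than 160: 2

2


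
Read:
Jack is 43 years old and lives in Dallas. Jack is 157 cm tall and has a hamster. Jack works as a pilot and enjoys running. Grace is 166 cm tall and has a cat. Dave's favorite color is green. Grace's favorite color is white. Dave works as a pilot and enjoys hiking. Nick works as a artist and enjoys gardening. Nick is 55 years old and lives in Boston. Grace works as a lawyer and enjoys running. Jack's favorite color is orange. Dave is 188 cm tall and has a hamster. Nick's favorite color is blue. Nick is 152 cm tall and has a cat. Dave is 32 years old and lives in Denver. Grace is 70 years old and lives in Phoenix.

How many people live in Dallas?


Count in Dallas: 1

1


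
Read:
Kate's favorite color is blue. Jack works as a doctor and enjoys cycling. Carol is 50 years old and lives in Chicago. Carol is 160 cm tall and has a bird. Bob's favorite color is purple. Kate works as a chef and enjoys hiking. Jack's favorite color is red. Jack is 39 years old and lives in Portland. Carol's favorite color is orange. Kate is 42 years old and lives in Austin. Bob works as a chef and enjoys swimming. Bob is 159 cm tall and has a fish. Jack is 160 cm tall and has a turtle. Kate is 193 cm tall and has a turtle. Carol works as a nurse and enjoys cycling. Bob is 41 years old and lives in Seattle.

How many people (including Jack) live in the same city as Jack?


Jack lives in Portland. Count = 1

1


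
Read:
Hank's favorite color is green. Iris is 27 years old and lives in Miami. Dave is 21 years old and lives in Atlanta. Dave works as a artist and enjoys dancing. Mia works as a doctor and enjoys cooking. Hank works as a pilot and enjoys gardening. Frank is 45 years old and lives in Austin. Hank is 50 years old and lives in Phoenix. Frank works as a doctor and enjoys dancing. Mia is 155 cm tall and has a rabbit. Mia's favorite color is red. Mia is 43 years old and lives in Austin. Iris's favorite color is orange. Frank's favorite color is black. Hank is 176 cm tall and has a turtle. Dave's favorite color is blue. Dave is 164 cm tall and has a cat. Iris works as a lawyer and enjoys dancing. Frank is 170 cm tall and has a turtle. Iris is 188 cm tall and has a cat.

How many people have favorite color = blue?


Count: 1

1


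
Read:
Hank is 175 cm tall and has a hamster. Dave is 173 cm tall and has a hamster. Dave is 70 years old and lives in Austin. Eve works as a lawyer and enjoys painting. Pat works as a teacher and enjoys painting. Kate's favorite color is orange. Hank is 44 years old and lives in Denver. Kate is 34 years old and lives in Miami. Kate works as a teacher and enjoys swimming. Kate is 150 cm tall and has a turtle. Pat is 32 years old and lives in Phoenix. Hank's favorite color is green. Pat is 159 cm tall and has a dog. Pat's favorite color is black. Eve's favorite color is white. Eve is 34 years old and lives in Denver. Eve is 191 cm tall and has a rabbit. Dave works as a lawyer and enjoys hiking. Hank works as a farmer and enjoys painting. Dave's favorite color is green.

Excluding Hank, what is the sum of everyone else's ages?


Sum (excluding Hank): 170

170


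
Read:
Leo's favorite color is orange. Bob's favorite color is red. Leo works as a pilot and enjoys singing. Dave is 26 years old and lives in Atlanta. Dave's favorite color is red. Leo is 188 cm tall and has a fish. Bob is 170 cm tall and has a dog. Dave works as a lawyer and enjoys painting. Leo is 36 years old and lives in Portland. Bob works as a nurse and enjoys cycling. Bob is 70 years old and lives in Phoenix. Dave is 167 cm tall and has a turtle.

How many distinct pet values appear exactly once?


Unique pet values: 3

3


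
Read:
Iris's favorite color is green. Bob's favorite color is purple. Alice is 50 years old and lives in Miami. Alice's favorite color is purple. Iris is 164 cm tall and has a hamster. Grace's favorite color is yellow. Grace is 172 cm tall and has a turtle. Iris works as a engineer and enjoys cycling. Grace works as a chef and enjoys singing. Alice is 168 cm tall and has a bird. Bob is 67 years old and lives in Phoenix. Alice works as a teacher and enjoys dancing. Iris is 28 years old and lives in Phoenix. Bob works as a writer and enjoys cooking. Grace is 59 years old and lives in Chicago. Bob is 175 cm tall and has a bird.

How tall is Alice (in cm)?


Alice is 168 cm tall

168


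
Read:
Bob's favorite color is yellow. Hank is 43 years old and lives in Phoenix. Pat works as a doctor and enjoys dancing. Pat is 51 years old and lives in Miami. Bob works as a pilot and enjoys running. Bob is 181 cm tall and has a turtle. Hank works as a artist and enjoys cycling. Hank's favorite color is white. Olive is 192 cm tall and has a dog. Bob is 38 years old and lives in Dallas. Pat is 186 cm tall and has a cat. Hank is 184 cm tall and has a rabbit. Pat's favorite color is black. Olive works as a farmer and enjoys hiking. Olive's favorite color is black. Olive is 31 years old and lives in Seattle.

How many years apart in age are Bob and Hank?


38 vs 43, diff = 5

5


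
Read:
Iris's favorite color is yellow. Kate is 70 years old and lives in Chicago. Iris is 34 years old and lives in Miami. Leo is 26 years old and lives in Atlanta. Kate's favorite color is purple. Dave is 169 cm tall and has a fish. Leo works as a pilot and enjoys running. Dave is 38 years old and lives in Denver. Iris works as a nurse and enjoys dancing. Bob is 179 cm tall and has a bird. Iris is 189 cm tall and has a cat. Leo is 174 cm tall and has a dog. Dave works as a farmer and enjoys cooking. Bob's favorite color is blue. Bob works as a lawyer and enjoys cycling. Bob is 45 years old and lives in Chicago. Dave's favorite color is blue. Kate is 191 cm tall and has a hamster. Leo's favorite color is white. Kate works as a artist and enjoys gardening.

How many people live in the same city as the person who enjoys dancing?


Person with hobby dancing is Iris, city Miami. Count = 1

1


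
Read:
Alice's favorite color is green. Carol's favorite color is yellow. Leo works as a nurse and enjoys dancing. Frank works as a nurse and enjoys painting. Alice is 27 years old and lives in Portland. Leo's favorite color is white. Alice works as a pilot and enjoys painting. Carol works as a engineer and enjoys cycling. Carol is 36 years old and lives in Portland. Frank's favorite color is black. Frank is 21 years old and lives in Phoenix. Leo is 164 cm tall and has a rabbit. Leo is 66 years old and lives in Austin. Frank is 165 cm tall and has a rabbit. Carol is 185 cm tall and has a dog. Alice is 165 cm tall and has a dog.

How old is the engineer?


The engineer is Carol, age 36

36


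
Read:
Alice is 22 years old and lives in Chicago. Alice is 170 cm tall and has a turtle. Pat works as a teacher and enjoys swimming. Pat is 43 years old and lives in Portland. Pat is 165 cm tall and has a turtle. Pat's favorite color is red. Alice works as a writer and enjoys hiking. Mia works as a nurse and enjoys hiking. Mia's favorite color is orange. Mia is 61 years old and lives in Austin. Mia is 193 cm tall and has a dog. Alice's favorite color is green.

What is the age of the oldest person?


Oldest: Mia at 61

61


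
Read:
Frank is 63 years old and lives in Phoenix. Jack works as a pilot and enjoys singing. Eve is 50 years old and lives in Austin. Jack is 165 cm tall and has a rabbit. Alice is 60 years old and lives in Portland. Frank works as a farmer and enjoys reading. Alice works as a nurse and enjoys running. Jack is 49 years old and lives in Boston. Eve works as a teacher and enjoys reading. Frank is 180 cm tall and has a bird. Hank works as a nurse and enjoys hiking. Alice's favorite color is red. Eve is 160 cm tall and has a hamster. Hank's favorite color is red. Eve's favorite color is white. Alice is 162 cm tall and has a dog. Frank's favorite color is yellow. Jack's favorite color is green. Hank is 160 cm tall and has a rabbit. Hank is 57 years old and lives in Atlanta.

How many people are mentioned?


People: Jack, Alice, Hank, Eve, Frank. Count = 5

5


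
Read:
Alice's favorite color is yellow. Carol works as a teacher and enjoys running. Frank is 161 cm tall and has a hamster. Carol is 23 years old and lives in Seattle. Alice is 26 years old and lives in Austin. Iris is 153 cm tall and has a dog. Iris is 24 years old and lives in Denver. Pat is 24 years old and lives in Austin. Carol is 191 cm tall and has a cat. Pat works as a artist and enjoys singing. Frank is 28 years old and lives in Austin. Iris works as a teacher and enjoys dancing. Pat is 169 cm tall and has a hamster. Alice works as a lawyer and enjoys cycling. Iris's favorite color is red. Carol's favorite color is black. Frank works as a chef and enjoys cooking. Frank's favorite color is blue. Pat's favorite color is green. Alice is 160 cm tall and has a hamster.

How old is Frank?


Frank is 28 years old

28


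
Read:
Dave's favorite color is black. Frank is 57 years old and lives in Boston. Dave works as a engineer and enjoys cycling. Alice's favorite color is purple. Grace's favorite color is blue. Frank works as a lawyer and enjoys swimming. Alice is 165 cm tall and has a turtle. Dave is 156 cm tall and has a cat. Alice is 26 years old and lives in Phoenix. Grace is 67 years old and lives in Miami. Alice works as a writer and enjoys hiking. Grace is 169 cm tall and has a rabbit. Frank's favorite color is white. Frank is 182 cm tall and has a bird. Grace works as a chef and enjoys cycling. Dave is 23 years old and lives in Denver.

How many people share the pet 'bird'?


Count: 1

1


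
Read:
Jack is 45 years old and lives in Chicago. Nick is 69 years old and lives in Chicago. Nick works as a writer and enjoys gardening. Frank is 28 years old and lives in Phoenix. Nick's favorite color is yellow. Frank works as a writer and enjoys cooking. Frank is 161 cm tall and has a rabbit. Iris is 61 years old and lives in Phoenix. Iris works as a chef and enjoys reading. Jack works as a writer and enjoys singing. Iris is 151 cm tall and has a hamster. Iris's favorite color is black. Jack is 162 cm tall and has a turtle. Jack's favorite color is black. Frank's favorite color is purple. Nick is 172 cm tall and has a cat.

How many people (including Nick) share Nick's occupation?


Nick is a writer. Count = 3

3


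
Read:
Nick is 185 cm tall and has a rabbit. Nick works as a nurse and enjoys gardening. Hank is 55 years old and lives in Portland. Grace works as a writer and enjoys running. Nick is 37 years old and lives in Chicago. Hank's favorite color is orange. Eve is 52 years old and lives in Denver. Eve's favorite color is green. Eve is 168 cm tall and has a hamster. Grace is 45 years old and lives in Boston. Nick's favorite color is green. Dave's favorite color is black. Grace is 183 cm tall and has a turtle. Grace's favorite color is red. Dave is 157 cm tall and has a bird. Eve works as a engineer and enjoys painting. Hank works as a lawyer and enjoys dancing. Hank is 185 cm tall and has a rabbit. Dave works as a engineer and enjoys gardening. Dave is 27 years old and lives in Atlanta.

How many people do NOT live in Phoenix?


Not in Phoenix: 5

5


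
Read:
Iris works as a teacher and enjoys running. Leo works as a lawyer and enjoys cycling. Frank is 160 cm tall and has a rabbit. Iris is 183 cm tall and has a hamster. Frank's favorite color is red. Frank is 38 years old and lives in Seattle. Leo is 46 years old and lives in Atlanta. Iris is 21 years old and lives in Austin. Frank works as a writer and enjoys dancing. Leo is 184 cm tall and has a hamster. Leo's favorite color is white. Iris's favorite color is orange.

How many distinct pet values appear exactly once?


Unique pet values: 1

1


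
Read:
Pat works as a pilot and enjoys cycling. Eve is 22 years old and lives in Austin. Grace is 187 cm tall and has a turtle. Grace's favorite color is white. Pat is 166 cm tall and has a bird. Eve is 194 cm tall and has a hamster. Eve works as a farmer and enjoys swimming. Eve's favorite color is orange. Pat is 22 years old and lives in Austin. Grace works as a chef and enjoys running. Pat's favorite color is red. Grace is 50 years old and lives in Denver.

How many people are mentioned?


People: Grace, Pat, Eve. Count = 3

3


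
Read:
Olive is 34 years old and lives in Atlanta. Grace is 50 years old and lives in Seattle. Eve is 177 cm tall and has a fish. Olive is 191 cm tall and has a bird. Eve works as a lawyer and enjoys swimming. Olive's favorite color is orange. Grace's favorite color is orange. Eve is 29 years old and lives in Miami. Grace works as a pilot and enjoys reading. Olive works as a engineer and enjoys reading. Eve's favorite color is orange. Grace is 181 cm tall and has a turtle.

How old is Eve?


Eve is 29 years old

29


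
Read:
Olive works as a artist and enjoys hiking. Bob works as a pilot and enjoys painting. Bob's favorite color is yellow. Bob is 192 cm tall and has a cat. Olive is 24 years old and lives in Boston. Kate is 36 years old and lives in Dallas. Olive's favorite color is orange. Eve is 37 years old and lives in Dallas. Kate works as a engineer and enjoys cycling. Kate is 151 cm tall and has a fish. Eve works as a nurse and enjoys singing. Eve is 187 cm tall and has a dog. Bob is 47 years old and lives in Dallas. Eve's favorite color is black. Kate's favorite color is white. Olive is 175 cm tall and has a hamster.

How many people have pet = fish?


Count: 1

1


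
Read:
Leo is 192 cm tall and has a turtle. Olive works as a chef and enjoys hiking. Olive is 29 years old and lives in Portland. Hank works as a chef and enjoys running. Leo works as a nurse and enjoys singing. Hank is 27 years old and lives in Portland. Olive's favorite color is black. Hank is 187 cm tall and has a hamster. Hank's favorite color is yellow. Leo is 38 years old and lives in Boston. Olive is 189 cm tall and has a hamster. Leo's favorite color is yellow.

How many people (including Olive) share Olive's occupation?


Olive is a chef. Count = 2

2


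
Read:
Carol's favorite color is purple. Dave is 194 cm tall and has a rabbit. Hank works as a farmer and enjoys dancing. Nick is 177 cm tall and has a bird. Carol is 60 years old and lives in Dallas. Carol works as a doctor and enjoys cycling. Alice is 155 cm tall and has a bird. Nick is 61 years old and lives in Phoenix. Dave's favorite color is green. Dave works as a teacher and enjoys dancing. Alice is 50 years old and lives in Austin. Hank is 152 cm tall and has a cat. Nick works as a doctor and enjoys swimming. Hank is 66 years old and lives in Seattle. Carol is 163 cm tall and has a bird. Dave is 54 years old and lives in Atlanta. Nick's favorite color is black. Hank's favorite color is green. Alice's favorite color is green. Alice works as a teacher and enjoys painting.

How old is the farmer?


The farmer is Hank, age 66

66


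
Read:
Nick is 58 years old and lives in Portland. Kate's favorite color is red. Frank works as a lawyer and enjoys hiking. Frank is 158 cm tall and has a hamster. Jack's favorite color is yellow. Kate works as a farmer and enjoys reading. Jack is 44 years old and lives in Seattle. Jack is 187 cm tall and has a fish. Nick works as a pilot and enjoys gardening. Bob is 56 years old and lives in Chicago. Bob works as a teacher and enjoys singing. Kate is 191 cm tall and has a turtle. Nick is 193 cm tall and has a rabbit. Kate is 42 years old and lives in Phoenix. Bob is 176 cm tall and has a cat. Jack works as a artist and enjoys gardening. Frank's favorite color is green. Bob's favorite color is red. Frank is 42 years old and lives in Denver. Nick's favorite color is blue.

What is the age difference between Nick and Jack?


|58 - 44| = 14

14


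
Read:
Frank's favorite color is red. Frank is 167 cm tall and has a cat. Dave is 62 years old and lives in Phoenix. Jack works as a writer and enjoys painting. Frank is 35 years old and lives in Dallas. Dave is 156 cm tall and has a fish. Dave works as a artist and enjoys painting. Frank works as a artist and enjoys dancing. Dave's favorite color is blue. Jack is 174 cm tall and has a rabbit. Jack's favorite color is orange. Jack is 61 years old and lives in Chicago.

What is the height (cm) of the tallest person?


Tallest: Jack at 174 cm

174


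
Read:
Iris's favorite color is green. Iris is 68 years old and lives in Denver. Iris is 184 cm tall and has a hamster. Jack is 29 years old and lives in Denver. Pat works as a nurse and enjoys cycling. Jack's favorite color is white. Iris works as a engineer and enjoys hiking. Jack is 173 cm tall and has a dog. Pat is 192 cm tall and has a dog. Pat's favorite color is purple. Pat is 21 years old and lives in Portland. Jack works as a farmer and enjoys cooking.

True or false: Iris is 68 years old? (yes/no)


Iris is actually 68. yes

yes


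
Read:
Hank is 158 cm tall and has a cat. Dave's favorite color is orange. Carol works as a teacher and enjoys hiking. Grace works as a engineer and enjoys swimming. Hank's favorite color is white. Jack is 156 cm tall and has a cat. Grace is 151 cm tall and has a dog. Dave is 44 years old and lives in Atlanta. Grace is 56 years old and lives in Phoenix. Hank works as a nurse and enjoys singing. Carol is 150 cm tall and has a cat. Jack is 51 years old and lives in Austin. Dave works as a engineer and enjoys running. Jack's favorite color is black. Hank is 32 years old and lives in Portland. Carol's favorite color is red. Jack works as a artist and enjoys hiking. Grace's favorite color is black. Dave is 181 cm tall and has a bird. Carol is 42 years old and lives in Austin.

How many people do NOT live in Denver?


Not in Denver: 5

5


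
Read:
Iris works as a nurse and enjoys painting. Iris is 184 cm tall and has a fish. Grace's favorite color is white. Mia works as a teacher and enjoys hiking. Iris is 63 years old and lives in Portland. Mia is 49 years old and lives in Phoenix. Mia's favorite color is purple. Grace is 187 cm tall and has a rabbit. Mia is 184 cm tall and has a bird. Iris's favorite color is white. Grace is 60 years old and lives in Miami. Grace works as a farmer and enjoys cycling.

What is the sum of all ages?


60+49+63 = 172

172


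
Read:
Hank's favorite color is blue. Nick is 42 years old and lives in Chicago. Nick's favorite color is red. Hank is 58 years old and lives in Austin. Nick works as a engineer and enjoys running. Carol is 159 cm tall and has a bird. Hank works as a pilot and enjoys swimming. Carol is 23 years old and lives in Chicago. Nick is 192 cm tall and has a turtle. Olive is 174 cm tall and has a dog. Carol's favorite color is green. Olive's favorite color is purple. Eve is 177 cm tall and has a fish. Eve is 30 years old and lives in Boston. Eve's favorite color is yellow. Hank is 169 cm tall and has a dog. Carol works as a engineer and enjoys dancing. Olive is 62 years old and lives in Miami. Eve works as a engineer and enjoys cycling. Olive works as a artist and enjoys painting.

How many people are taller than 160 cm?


Taller than 160: 4

4


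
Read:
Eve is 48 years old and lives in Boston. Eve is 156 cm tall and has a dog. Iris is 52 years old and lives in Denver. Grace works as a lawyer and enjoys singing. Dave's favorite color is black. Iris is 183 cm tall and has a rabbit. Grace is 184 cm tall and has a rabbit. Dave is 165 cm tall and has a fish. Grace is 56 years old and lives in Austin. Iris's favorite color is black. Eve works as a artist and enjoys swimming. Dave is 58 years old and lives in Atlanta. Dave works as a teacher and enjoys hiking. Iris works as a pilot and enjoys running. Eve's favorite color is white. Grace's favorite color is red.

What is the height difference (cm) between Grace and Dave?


|184 - 165| = 19

19
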